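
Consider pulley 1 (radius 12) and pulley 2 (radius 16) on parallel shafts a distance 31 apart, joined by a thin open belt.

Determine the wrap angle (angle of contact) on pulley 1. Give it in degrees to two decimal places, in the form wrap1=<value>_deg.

open belt: β = asin((r2−r1)/C) = asin(4/31) = 7.4137°
wrap1 = π − 2β = 165.1727°
wrap2 = π + 2β = 194.8273°

wrap1=165.17_deg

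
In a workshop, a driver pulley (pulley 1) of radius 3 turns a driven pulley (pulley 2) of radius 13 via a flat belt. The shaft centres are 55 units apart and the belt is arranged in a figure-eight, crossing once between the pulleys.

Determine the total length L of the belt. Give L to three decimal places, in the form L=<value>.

crossed belt: β = asin((r1+r2)/C) = asin(16/55) = 16.9124°
wrap1 = wrap2 = π + 2β = 213.8248°
tangent length = C·cosβ = 52.6213
L = (r1+r2)·wrap + 2·C·cosβ = 16·3.7319 + 2·52.6213 = 164.9537

L=164.954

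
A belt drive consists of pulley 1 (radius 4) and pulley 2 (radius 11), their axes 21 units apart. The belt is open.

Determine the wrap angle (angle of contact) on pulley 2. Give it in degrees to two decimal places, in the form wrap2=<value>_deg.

wrap2=218.94_deg

open belt: β = asin((r2−r1)/C) = asin(7/21) = 19.4712°
wrap1 = π − 2β = 141.0576°
wrap2 = π + 2β = 218.9424°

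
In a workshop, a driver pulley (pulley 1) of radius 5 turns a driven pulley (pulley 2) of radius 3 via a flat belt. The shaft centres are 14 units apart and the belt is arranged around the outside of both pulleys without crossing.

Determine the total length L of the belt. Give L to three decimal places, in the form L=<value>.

L=53.419

open belt: β = asin((r2−r1)/C) = asin(-2/14) = -8.2132°
wrap1 = π − 2β = 196.4264°
wrap2 = π + 2β = 163.5736°
tangent length = C·cosβ = 13.8564
L = r1·wrap1 + r2·wrap2 + 2·C·cosβ = 5·3.4283 + 3·2.8549 + 2·13.8564 = 53.4189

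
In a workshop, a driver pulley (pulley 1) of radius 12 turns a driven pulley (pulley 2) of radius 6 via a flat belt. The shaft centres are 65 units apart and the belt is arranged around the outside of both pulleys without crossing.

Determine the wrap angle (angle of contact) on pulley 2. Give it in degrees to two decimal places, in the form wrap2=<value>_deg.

wrap2=169.41_deg

open belt: β = asin((r2−r1)/C) = asin(-6/65) = -5.2964°
wrap1 = π − 2β = 190.5928°
wrap2 = π + 2β = 169.4072°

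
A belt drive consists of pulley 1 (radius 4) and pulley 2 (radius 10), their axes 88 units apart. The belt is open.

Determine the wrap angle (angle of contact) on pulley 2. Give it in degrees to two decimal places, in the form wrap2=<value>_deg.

open belt: β = asin((r2−r1)/C) = asin(6/88) = 3.9096°
wrap1 = π − 2β = 172.1809°
wrap2 = π + 2β = 187.8191°

wrap2=187.82_deg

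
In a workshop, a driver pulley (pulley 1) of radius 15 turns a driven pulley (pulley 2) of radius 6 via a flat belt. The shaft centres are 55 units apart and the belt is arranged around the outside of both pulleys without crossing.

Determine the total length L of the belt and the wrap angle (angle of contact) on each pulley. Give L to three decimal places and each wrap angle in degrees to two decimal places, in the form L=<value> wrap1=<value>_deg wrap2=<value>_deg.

open belt: β = asin((r2−r1)/C) = asin(-9/55) = -9.4180°
wrap1 = π − 2β = 198.8361°
wrap2 = π + 2β = 161.1639°
tangent length = C·cosβ = 54.2586
L = r1·wrap1 + r2·wrap2 + 2·C·cosβ = 15·3.4703 + 6·2.8128 + 2·54.2586 = 177.4495

L=177.449 wrap1=198.84_deg wrap2=161.16_deg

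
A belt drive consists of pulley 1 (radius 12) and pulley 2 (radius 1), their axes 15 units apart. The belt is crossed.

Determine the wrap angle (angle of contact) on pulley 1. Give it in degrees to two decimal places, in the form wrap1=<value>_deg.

wrap1=300.15_deg

crossed belt: β = asin((r1+r2)/C) = asin(13/15) = 60.0736°
wrap1 = wrap2 = π + 2β = 300.1471°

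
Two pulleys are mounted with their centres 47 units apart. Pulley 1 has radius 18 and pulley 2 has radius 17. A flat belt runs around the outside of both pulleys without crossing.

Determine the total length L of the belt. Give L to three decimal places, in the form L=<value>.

open belt: β = asin((r2−r1)/C) = asin(-1/47) = -1.2192°
wrap1 = π − 2β = 182.4383°
wrap2 = π + 2β = 177.5617°
tangent length = C·cosβ = 46.9894
L = r1·wrap1 + r2·wrap2 + 2·C·cosβ = 18·3.1841 + 17·3.0990 + 2·46.9894 = 203.9770

L=203.977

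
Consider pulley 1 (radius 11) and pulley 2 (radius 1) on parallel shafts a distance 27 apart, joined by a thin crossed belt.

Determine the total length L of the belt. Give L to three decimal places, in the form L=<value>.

crossed belt: β = asin((r1+r2)/C) = asin(12/27) = 26.3878°
wrap1 = wrap2 = π + 2β = 232.7756°
tangent length = C·cosβ = 24.1868
L = (r1+r2)·wrap + 2·C·cosβ = 12·4.0627 + 2·24.1868 = 97.1260

L=97.126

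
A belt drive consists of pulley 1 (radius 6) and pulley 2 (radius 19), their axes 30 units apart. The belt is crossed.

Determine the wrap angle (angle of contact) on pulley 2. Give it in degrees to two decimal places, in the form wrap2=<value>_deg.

wrap2=292.89_deg

crossed belt: β = asin((r1+r2)/C) = asin(25/30) = 56.4427°
wrap1 = wrap2 = π + 2β = 292.8854°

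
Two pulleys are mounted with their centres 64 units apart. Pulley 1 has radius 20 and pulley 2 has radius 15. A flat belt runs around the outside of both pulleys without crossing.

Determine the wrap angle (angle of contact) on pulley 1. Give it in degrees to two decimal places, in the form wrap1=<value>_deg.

wrap1=188.96_deg

open belt: β = asin((r2−r1)/C) = asin(-5/64) = -4.4808°
wrap1 = π − 2β = 188.9616°
wrap2 = π + 2β = 171.0384°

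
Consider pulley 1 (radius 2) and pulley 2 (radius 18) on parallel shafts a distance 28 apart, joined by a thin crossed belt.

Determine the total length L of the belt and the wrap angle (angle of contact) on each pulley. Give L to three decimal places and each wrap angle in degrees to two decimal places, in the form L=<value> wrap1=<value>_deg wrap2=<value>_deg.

L=133.848 wrap1=271.17_deg wrap2=271.17_deg

crossed belt: β = asin((r1+r2)/C) = asin(20/28) = 45.5847°
wrap1 = wrap2 = π + 2β = 271.1694°
tangent length = C·cosβ = 19.5959
L = (r1+r2)·wrap + 2·C·cosβ = 20·4.7328 + 2·19.5959 = 133.8478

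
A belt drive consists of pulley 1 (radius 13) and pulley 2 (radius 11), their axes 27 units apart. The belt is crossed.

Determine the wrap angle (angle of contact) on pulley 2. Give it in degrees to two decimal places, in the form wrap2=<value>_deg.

crossed belt: β = asin((r1+r2)/C) = asin(24/27) = 62.7340°
wrap1 = wrap2 = π + 2β = 305.4679°

wrap2=305.47_deg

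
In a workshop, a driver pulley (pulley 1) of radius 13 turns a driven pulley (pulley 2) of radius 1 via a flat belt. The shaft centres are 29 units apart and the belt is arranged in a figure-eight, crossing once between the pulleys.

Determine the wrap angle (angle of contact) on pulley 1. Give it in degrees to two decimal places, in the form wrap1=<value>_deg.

wrap1=237.73_deg

crossed belt: β = asin((r1+r2)/C) = asin(14/29) = 28.8657°
wrap1 = wrap2 = π + 2β = 237.7315°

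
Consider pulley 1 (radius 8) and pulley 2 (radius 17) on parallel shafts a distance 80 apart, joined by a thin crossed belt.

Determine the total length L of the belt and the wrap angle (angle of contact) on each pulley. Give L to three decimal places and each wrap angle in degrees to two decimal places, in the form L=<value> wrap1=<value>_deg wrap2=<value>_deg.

L=246.418 wrap1=216.42_deg wrap2=216.42_deg

crossed belt: β = asin((r1+r2)/C) = asin(25/80) = 18.2100°
wrap1 = wrap2 = π + 2β = 216.4199°
tangent length = C·cosβ = 75.9934
L = (r1+r2)·wrap + 2·C·cosβ = 25·3.7772 + 2·75.9934 = 246.4178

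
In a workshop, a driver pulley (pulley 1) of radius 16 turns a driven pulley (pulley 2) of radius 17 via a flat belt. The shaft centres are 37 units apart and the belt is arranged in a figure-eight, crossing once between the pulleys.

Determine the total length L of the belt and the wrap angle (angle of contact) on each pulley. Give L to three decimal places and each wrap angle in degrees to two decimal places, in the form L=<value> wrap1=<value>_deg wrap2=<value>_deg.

crossed belt: β = asin((r1+r2)/C) = asin(33/37) = 63.1120°
wrap1 = wrap2 = π + 2β = 306.2239°
tangent length = C·cosβ = 16.7332
L = (r1+r2)·wrap + 2·C·cosβ = 33·5.3446 + 2·16.7332 = 209.8387

L=209.839 wrap1=306.22_deg wrap2=306.22_deg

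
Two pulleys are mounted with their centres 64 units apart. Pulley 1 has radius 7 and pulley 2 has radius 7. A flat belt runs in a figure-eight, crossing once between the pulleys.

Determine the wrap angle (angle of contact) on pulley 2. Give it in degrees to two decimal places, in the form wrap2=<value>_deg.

crossed belt: β = asin((r1+r2)/C) = asin(14/64) = 12.6356°
wrap1 = wrap2 = π + 2β = 205.2713°

wrap2=205.27_deg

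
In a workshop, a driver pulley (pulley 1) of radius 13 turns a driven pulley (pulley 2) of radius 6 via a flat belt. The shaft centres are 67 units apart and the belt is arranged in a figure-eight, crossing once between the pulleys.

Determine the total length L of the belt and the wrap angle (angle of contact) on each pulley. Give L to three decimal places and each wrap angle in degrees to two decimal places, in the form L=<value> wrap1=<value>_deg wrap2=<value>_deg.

L=199.115 wrap1=212.95_deg wrap2=212.95_deg

crossed belt: β = asin((r1+r2)/C) = asin(19/67) = 16.4741°
wrap1 = wrap2 = π + 2β = 212.9482°
tangent length = C·cosβ = 64.2495
L = (r1+r2)·wrap + 2·C·cosβ = 19·3.7166 + 2·64.2495 = 199.1153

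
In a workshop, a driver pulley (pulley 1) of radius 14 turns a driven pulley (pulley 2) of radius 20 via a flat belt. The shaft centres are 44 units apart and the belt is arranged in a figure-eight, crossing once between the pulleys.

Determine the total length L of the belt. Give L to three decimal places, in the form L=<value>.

crossed belt: β = asin((r1+r2)/C) = asin(34/44) = 50.5994°
wrap1 = wrap2 = π + 2β = 281.1989°
tangent length = C·cosβ = 27.9285
L = (r1+r2)·wrap + 2·C·cosβ = 34·4.9078 + 2·27.9285 = 222.7237

L=222.724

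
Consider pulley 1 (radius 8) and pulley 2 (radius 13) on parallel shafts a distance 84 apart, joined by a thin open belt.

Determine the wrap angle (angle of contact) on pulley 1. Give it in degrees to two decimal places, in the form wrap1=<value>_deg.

open belt: β = asin((r2−r1)/C) = asin(5/84) = 3.4125°
wrap1 = π − 2β = 173.1750°
wrap2 = π + 2β = 186.8250°

wrap1=173.18_deg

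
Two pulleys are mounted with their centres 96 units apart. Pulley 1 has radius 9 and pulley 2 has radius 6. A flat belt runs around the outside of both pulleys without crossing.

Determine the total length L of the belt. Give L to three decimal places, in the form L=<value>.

L=239.218

open belt: β = asin((r2−r1)/C) = asin(-3/96) = -1.7908°
wrap1 = π − 2β = 183.5816°
wrap2 = π + 2β = 176.4184°
tangent length = C·cosβ = 95.9531
L = r1·wrap1 + r2·wrap2 + 2·C·cosβ = 9·3.2041 + 6·3.0791 + 2·95.9531 = 239.2176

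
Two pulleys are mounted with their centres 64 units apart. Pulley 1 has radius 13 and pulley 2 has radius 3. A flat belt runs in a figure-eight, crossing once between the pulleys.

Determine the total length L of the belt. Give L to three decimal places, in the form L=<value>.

L=182.287

crossed belt: β = asin((r1+r2)/C) = asin(16/64) = 14.4775°
wrap1 = wrap2 = π + 2β = 208.9550°
tangent length = C·cosβ = 61.9677
L = (r1+r2)·wrap + 2·C·cosβ = 16·3.6470 + 2·61.9677 = 182.2867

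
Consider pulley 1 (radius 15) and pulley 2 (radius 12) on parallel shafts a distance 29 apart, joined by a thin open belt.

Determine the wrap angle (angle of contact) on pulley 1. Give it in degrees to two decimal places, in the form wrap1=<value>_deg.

wrap1=191.88_deg

open belt: β = asin((r2−r1)/C) = asin(-3/29) = -5.9378°
wrap1 = π − 2β = 191.8755°
wrap2 = π + 2β = 168.1245°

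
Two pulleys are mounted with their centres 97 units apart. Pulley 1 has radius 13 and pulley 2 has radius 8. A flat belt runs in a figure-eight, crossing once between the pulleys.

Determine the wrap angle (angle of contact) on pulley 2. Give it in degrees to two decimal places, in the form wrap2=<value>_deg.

crossed belt: β = asin((r1+r2)/C) = asin(21/97) = 12.5032°
wrap1 = wrap2 = π + 2β = 205.0065°

wrap2=205.01_deg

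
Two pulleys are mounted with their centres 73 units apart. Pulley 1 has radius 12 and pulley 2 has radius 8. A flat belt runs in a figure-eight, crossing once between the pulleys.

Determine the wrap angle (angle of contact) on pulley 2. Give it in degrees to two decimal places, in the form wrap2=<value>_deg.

wrap2=211.80_deg

crossed belt: β = asin((r1+r2)/C) = asin(20/73) = 15.9008°
wrap1 = wrap2 = π + 2β = 211.8016°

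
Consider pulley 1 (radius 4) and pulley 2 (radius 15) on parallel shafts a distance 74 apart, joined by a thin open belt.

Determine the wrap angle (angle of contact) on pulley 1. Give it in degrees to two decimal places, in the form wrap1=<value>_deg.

wrap1=162.90_deg

open belt: β = asin((r2−r1)/C) = asin(11/74) = 8.5486°
wrap1 = π − 2β = 162.9028°
wrap2 = π + 2β = 197.0972°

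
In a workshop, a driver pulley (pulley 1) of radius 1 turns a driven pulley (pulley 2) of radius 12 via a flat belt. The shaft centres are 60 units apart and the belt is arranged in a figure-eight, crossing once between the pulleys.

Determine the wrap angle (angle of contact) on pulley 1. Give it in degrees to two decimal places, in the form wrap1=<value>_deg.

crossed belt: β = asin((r1+r2)/C) = asin(13/60) = 12.5133°
wrap1 = wrap2 = π + 2β = 205.0267°

wrap1=205.03_deg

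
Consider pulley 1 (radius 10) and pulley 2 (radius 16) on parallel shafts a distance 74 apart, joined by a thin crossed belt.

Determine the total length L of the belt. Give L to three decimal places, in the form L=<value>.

crossed belt: β = asin((r1+r2)/C) = asin(26/74) = 20.5700°
wrap1 = wrap2 = π + 2β = 221.1400°
tangent length = C·cosβ = 69.2820
L = (r1+r2)·wrap + 2·C·cosβ = 26·3.8596 + 2·69.2820 = 238.9142

L=238.914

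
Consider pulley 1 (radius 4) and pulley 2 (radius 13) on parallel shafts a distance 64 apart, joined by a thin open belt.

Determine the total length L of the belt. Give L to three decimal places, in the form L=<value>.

L=182.675

open belt: β = asin((r2−r1)/C) = asin(9/64) = 8.0840°
wrap1 = π − 2β = 163.8320°
wrap2 = π + 2β = 196.1680°
tangent length = C·cosβ = 63.3640
L = r1·wrap1 + r2·wrap2 + 2·C·cosβ = 4·2.8594 + 13·3.4238 + 2·63.3640 = 182.6748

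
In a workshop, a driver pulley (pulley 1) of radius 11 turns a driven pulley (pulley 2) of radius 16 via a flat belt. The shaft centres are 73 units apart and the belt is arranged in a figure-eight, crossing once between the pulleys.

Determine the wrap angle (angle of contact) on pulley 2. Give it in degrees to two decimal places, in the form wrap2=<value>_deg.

wrap2=223.41_deg

crossed belt: β = asin((r1+r2)/C) = asin(27/73) = 21.7072°
wrap1 = wrap2 = π + 2β = 223.4143°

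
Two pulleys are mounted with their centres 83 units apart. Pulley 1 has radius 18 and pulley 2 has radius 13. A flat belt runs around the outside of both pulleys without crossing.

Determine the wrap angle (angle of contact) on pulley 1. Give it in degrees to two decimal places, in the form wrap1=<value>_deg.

open belt: β = asin((r2−r1)/C) = asin(-5/83) = -3.4536°
wrap1 = π − 2β = 186.9073°
wrap2 = π + 2β = 173.0927°

wrap1=186.91_deg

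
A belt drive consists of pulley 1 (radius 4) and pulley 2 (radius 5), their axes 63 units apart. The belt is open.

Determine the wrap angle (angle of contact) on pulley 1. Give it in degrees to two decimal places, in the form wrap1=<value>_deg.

wrap1=178.18_deg

open belt: β = asin((r2−r1)/C) = asin(1/63) = 0.9095°
wrap1 = π − 2β = 178.1810°
wrap2 = π + 2β = 181.8190°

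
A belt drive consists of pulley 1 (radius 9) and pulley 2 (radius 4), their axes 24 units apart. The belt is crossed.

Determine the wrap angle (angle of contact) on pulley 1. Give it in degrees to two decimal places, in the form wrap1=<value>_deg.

wrap1=245.59_deg

crossed belt: β = asin((r1+r2)/C) = asin(13/24) = 32.7972°
wrap1 = wrap2 = π + 2β = 245.5943°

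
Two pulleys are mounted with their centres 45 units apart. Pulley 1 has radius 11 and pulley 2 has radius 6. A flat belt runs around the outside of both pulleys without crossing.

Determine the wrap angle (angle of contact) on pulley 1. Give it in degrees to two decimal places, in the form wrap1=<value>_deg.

wrap1=192.76_deg

open belt: β = asin((r2−r1)/C) = asin(-5/45) = -6.3794°
wrap1 = π − 2β = 192.7587°
wrap2 = π + 2β = 167.2413°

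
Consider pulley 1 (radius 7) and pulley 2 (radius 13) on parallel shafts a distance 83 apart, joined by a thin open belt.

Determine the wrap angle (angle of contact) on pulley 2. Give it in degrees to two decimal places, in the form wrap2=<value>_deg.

open belt: β = asin((r2−r1)/C) = asin(6/83) = 4.1455°
wrap1 = π − 2β = 171.7090°
wrap2 = π + 2β = 188.2910°

wrap2=188.29_deg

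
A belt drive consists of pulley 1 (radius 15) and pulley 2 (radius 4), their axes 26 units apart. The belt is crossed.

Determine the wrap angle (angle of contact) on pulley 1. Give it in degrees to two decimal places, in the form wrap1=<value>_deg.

wrap1=273.90_deg

crossed belt: β = asin((r1+r2)/C) = asin(19/26) = 46.9509°
wrap1 = wrap2 = π + 2β = 273.9018°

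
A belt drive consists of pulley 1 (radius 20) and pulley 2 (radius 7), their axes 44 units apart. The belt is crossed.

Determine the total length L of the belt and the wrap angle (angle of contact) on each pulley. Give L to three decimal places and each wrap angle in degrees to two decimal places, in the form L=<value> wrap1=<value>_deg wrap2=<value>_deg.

L=189.982 wrap1=255.71_deg wrap2=255.71_deg

crossed belt: β = asin((r1+r2)/C) = asin(27/44) = 37.8529°
wrap1 = wrap2 = π + 2β = 255.7058°
tangent length = C·cosβ = 34.7419
L = (r1+r2)·wrap + 2·C·cosβ = 27·4.4629 + 2·34.7419 = 189.9823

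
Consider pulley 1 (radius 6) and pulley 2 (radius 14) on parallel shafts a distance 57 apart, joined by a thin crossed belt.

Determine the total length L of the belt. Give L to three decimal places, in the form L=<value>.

L=183.924

crossed belt: β = asin((r1+r2)/C) = asin(20/57) = 20.5410°
wrap1 = wrap2 = π + 2β = 221.0820°
tangent length = C·cosβ = 53.3760
L = (r1+r2)·wrap + 2·C·cosβ = 20·3.8586 + 2·53.3760 = 183.9242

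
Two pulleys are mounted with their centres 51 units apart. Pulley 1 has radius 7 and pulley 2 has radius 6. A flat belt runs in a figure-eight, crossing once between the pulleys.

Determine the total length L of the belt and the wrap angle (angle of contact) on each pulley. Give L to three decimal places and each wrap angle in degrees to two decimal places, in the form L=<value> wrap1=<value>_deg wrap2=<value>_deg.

L=146.173 wrap1=209.54_deg wrap2=209.54_deg

crossed belt: β = asin((r1+r2)/C) = asin(13/51) = 14.7678°
wrap1 = wrap2 = π + 2β = 209.5356°
tangent length = C·cosβ = 49.3153
L = (r1+r2)·wrap + 2·C·cosβ = 13·3.6571 + 2·49.3153 = 146.1727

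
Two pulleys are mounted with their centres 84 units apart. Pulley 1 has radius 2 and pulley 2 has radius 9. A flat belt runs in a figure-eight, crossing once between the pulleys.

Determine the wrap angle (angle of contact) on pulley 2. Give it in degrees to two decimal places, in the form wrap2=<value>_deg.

crossed belt: β = asin((r1+r2)/C) = asin(11/84) = 7.5246°
wrap1 = wrap2 = π + 2β = 195.0493°

wrap2=195.05_deg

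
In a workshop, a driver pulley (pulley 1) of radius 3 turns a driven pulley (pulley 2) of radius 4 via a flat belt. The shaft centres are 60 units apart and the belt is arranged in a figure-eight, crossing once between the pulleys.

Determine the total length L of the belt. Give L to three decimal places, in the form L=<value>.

L=142.809

crossed belt: β = asin((r1+r2)/C) = asin(7/60) = 6.6998°
wrap1 = wrap2 = π + 2β = 193.3995°
tangent length = C·cosβ = 59.5903
L = (r1+r2)·wrap + 2·C·cosβ = 7·3.3755 + 2·59.5903 = 142.8087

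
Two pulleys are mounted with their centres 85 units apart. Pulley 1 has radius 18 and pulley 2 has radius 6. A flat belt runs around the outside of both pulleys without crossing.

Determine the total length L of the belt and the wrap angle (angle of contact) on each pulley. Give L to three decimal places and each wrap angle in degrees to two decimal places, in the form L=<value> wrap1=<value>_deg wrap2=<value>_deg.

L=247.095 wrap1=196.23_deg wrap2=163.77_deg

open belt: β = asin((r2−r1)/C) = asin(-12/85) = -8.1159°
wrap1 = π − 2β = 196.2319°
wrap2 = π + 2β = 163.7681°
tangent length = C·cosβ = 84.1487
L = r1·wrap1 + r2·wrap2 + 2·C·cosβ = 18·3.4249 + 6·2.8583 + 2·84.1487 = 247.0952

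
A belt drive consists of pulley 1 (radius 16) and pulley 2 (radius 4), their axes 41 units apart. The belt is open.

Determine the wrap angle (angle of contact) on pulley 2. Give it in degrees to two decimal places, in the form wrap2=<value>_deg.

open belt: β = asin((r2−r1)/C) = asin(-12/41) = -17.0186°
wrap1 = π − 2β = 214.0373°
wrap2 = π + 2β = 145.9627°

wrap2=145.96_deg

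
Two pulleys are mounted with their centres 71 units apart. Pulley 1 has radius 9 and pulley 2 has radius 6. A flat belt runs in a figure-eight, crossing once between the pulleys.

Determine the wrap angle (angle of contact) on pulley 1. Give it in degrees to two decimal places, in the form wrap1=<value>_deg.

crossed belt: β = asin((r1+r2)/C) = asin(15/71) = 12.1966°
wrap1 = wrap2 = π + 2β = 204.3933°

wrap1=204.39_deg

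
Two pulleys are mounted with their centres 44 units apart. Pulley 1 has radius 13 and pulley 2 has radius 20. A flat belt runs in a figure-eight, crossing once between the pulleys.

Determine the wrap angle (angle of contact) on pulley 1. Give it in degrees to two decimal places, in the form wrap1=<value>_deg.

crossed belt: β = asin((r1+r2)/C) = asin(33/44) = 48.5904°
wrap1 = wrap2 = π + 2β = 277.1808°

wrap1=277.18_deg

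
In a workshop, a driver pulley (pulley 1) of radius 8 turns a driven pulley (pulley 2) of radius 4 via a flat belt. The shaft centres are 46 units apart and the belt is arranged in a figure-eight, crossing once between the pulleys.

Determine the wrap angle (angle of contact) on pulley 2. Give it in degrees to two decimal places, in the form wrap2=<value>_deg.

crossed belt: β = asin((r1+r2)/C) = asin(12/46) = 15.1217°
wrap1 = wrap2 = π + 2β = 210.2433°

wrap2=210.24_deg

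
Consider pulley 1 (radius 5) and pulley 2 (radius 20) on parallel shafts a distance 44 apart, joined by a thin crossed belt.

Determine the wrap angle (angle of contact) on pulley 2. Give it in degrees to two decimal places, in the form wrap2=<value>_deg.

wrap2=249.25_deg

crossed belt: β = asin((r1+r2)/C) = asin(25/44) = 34.6235°
wrap1 = wrap2 = π + 2β = 249.2471°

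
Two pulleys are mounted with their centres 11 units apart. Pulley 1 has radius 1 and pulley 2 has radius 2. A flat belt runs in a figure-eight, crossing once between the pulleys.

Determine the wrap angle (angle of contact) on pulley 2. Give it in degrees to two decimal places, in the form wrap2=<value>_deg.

crossed belt: β = asin((r1+r2)/C) = asin(3/11) = 15.8266°
wrap1 = wrap2 = π + 2β = 211.6532°

wrap2=211.65_deg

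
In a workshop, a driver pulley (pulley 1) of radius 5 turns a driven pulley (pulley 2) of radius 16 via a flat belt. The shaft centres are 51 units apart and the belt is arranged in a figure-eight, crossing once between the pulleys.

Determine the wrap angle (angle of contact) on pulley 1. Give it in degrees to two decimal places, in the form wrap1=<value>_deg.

wrap1=228.63_deg

crossed belt: β = asin((r1+r2)/C) = asin(21/51) = 24.3157°
wrap1 = wrap2 = π + 2β = 228.6315°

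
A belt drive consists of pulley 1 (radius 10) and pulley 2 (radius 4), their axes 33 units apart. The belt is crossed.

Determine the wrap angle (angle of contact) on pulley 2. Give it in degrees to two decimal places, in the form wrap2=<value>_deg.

wrap2=230.21_deg

crossed belt: β = asin((r1+r2)/C) = asin(14/33) = 25.1027°
wrap1 = wrap2 = π + 2β = 230.2054°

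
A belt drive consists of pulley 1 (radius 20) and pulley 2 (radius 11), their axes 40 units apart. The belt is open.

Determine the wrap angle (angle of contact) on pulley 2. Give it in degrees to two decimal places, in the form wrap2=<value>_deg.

wrap2=153.99_deg

open belt: β = asin((r2−r1)/C) = asin(-9/40) = -13.0029°
wrap1 = π − 2β = 206.0058°
wrap2 = π + 2β = 153.9942°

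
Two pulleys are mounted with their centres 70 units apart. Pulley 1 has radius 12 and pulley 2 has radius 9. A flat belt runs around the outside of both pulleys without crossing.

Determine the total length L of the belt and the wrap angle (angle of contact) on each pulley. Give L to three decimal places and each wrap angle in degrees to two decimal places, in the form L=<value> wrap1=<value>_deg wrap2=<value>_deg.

L=206.102 wrap1=184.91_deg wrap2=175.09_deg

open belt: β = asin((r2−r1)/C) = asin(-3/70) = -2.4563°
wrap1 = π − 2β = 184.9126°
wrap2 = π + 2β = 175.0874°
tangent length = C·cosβ = 69.9357
L = r1·wrap1 + r2·wrap2 + 2·C·cosβ = 12·3.2273 + 9·3.0559 + 2·69.9357 = 206.1020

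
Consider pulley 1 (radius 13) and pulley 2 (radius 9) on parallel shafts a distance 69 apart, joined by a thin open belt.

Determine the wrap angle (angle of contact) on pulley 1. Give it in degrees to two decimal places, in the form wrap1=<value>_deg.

open belt: β = asin((r2−r1)/C) = asin(-4/69) = -3.3234°
wrap1 = π − 2β = 186.6467°
wrap2 = π + 2β = 173.3533°

wrap1=186.65_deg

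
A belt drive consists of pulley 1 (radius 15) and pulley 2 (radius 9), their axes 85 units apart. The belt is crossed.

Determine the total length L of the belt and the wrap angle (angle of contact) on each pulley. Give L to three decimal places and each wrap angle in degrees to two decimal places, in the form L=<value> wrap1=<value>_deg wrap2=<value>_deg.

crossed belt: β = asin((r1+r2)/C) = asin(24/85) = 16.4007°
wrap1 = wrap2 = π + 2β = 212.8014°
tangent length = C·cosβ = 81.5414
L = (r1+r2)·wrap + 2·C·cosβ = 24·3.7141 + 2·81.5414 = 252.2208

L=252.221 wrap1=212.80_deg wrap2=212.80_deg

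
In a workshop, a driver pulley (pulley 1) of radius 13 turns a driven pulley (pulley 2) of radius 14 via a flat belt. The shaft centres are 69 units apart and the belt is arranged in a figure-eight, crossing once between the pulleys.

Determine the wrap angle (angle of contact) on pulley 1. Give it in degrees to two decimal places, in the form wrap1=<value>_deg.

wrap1=226.07_deg

crossed belt: β = asin((r1+r2)/C) = asin(27/69) = 23.0357°
wrap1 = wrap2 = π + 2β = 226.0714°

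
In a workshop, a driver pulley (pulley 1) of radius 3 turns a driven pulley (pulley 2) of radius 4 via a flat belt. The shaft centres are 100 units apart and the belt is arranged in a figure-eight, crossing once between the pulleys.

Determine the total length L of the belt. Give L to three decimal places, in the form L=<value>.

crossed belt: β = asin((r1+r2)/C) = asin(7/100) = 4.0140°
wrap1 = wrap2 = π + 2β = 188.0280°
tangent length = C·cosβ = 99.7547
L = (r1+r2)·wrap + 2·C·cosβ = 7·3.2817 + 2·99.7547 = 222.4813

L=222.481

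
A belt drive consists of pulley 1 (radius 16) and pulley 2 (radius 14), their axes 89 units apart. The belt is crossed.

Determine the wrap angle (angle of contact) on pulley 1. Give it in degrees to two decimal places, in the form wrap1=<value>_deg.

crossed belt: β = asin((r1+r2)/C) = asin(30/89) = 19.6990°
wrap1 = wrap2 = π + 2β = 219.3980°

wrap1=219.40_deg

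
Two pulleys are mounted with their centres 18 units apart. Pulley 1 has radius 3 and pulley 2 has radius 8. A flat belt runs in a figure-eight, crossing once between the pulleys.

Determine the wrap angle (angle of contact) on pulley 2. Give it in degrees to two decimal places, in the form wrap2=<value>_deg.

crossed belt: β = asin((r1+r2)/C) = asin(11/18) = 37.6699°
wrap1 = wrap2 = π + 2β = 255.3398°

wrap2=255.34_deg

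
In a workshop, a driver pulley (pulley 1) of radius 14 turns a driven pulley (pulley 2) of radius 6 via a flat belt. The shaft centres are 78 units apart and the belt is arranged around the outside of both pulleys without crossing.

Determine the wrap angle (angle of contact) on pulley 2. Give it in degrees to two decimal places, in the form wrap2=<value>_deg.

open belt: β = asin((r2−r1)/C) = asin(-8/78) = -5.8868°
wrap1 = π − 2β = 191.7737°
wrap2 = π + 2β = 168.2263°

wrap2=168.23_deg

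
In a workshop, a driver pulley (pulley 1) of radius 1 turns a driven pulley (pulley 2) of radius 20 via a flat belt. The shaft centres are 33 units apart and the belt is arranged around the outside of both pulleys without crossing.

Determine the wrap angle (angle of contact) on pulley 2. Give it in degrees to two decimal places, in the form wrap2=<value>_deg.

wrap2=250.31_deg

open belt: β = asin((r2−r1)/C) = asin(19/33) = 35.1527°
wrap1 = π − 2β = 109.6946°
wrap2 = π + 2β = 250.3054°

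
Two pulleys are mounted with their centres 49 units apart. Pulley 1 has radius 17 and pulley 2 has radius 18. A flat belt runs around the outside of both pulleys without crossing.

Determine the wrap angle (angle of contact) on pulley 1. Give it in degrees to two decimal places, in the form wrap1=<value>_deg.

open belt: β = asin((r2−r1)/C) = asin(1/49) = 1.1694°
wrap1 = π − 2β = 177.6612°
wrap2 = π + 2β = 182.3388°

wrap1=177.66_deg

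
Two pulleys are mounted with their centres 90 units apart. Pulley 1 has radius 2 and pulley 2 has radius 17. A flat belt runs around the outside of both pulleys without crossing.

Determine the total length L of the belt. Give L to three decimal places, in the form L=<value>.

L=242.196

open belt: β = asin((r2−r1)/C) = asin(15/90) = 9.5941°
wrap1 = π − 2β = 160.8119°
wrap2 = π + 2β = 199.1881°
tangent length = C·cosβ = 88.7412
L = r1·wrap1 + r2·wrap2 + 2·C·cosβ = 2·2.8067 + 17·3.4765 + 2·88.7412 = 242.1961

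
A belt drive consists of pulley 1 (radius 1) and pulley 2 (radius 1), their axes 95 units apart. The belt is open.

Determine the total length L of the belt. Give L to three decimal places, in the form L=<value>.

open belt: β = asin((r2−r1)/C) = asin(0/95) = 0.0000°
wrap1 = π − 2β = 180.0000°
wrap2 = π + 2β = 180.0000°
tangent length = C·cosβ = 95.0000
L = r1·wrap1 + r2·wrap2 + 2·C·cosβ = 1·3.1416 + 1·3.1416 + 2·95.0000 = 196.2832

L=196.283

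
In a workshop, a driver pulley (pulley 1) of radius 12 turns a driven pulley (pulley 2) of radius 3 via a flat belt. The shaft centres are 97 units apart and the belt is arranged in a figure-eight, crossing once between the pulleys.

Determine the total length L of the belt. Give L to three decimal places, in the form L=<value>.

L=243.448

crossed belt: β = asin((r1+r2)/C) = asin(15/97) = 8.8959°
wrap1 = wrap2 = π + 2β = 197.7917°
tangent length = C·cosβ = 95.8332
L = (r1+r2)·wrap + 2·C·cosβ = 15·3.4521 + 2·95.8332 = 243.4481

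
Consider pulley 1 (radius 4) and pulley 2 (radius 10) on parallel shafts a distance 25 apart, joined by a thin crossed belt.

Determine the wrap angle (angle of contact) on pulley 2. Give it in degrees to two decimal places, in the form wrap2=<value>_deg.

wrap2=248.11_deg

crossed belt: β = asin((r1+r2)/C) = asin(14/25) = 34.0558°
wrap1 = wrap2 = π + 2β = 248.1116°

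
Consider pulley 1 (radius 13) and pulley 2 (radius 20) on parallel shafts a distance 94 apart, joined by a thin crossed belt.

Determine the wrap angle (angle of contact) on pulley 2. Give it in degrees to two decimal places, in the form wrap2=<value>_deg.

wrap2=221.10_deg

crossed belt: β = asin((r1+r2)/C) = asin(33/94) = 20.5524°
wrap1 = wrap2 = π + 2β = 221.1048°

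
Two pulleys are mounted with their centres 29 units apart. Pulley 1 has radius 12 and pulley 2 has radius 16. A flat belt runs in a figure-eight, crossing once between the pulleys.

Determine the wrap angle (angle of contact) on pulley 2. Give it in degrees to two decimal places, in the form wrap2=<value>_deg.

crossed belt: β = asin((r1+r2)/C) = asin(28/29) = 74.9098°
wrap1 = wrap2 = π + 2β = 329.8196°

wrap2=329.82_deg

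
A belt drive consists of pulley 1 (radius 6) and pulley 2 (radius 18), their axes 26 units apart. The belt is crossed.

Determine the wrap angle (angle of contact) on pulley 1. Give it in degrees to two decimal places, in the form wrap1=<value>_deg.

wrap1=314.76_deg

crossed belt: β = asin((r1+r2)/C) = asin(24/26) = 67.3801°
wrap1 = wrap2 = π + 2β = 314.7603°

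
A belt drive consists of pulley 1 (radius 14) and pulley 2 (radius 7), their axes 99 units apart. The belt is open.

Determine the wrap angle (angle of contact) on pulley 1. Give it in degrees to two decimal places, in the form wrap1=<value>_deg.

open belt: β = asin((r2−r1)/C) = asin(-7/99) = -4.0546°
wrap1 = π − 2β = 188.1092°
wrap2 = π + 2β = 171.8908°

wrap1=188.11_deg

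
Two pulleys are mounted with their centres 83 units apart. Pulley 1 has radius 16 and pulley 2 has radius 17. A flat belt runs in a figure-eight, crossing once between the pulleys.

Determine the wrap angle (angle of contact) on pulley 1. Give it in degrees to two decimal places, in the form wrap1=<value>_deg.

wrap1=226.86_deg

crossed belt: β = asin((r1+r2)/C) = asin(33/83) = 23.4276°
wrap1 = wrap2 = π + 2β = 226.8553°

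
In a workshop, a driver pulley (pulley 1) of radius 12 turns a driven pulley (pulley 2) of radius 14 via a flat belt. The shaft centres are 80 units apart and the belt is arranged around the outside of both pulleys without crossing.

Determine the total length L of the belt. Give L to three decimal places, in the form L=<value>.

L=241.731

open belt: β = asin((r2−r1)/C) = asin(2/80) = 1.4325°
wrap1 = π − 2β = 177.1349°
wrap2 = π + 2β = 182.8651°
tangent length = C·cosβ = 79.9750
L = r1·wrap1 + r2·wrap2 + 2·C·cosβ = 12·3.0916 + 14·3.1916 + 2·79.9750 = 241.7314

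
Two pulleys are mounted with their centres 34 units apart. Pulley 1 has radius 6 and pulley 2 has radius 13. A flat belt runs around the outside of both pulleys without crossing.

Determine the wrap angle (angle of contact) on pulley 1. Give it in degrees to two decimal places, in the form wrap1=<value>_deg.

open belt: β = asin((r2−r1)/C) = asin(7/34) = 11.8812°
wrap1 = π − 2β = 156.2377°
wrap2 = π + 2β = 203.7623°

wrap1=156.24_deg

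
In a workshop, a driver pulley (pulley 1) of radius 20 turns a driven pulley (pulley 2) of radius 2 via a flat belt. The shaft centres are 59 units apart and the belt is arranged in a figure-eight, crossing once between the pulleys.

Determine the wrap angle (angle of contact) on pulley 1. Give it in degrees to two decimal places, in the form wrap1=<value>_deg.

wrap1=223.79_deg

crossed belt: β = asin((r1+r2)/C) = asin(22/59) = 21.8934°
wrap1 = wrap2 = π + 2β = 223.7869°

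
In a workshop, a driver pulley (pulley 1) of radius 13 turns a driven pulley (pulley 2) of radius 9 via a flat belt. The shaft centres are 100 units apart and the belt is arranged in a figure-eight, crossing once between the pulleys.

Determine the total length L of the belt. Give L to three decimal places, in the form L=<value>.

crossed belt: β = asin((r1+r2)/C) = asin(22/100) = 12.7090°
wrap1 = wrap2 = π + 2β = 205.4181°
tangent length = C·cosβ = 97.5500
L = (r1+r2)·wrap + 2·C·cosβ = 22·3.5852 + 2·97.5500 = 273.9748

L=273.975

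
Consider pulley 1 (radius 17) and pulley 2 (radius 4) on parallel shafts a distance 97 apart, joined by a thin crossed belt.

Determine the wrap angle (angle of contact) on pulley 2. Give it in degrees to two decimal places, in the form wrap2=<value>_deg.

crossed belt: β = asin((r1+r2)/C) = asin(21/97) = 12.5032°
wrap1 = wrap2 = π + 2β = 205.0065°

wrap2=205.01_deg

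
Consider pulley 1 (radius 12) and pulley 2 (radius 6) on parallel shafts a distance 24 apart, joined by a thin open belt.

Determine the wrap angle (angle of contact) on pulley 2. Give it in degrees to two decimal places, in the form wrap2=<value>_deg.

open belt: β = asin((r2−r1)/C) = asin(-6/24) = -14.4775°
wrap1 = π − 2β = 208.9550°
wrap2 = π + 2β = 151.0450°

wrap2=151.04_deg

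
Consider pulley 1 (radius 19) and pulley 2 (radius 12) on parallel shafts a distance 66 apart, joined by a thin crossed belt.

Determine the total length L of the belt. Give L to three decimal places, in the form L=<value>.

L=244.237

crossed belt: β = asin((r1+r2)/C) = asin(31/66) = 28.0146°
wrap1 = wrap2 = π + 2β = 236.0293°
tangent length = C·cosβ = 58.2666
L = (r1+r2)·wrap + 2·C·cosβ = 31·4.1195 + 2·58.2666 = 244.2374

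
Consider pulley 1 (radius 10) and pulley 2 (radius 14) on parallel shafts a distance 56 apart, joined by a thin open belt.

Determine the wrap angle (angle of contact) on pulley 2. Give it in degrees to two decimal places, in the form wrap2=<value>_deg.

wrap2=188.19_deg

open belt: β = asin((r2−r1)/C) = asin(4/56) = 4.0960°
wrap1 = π − 2β = 171.8079°
wrap2 = π + 2β = 188.1921°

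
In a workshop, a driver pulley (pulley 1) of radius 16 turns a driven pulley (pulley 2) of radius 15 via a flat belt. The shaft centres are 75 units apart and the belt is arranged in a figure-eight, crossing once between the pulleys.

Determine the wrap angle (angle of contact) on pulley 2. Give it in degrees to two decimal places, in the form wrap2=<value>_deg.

crossed belt: β = asin((r1+r2)/C) = asin(31/75) = 24.4144°
wrap1 = wrap2 = π + 2β = 228.8288°

wrap2=228.83_deg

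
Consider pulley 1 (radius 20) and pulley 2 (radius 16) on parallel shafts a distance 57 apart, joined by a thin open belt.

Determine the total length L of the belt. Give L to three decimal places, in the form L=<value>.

open belt: β = asin((r2−r1)/C) = asin(-4/57) = -4.0241°
wrap1 = π − 2β = 188.0481°
wrap2 = π + 2β = 171.9519°
tangent length = C·cosβ = 56.8595
L = r1·wrap1 + r2·wrap2 + 2·C·cosβ = 20·3.2821 + 16·3.0011 + 2·56.8595 = 227.3782

L=227.378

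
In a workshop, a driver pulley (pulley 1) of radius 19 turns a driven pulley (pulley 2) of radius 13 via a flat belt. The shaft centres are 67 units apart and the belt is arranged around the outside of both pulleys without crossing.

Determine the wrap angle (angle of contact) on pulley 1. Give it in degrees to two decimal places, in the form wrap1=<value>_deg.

open belt: β = asin((r2−r1)/C) = asin(-6/67) = -5.1378°
wrap1 = π − 2β = 190.2757°
wrap2 = π + 2β = 169.7243°

wrap1=190.28_deg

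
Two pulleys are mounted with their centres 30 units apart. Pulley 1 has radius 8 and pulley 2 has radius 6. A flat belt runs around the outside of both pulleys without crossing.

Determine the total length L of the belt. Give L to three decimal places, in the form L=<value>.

open belt: β = asin((r2−r1)/C) = asin(-2/30) = -3.8226°
wrap1 = π − 2β = 187.6451°
wrap2 = π + 2β = 172.3549°
tangent length = C·cosβ = 29.9333
L = r1·wrap1 + r2·wrap2 + 2·C·cosβ = 8·3.2750 + 6·3.0082 + 2·29.9333 = 104.1157

L=104.116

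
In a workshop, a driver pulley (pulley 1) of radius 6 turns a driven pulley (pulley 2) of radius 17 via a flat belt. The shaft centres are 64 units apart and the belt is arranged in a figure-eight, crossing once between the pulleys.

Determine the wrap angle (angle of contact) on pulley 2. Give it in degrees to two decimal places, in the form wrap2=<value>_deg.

crossed belt: β = asin((r1+r2)/C) = asin(23/64) = 21.0618°
wrap1 = wrap2 = π + 2β = 222.1236°

wrap2=222.12_deg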